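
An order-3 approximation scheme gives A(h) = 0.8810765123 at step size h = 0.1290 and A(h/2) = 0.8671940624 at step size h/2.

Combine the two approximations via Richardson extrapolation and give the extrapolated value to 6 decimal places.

0.865211

r = 3, so 2^r = 8.
Weighted: 6.9375524992 − 0.8810765123 = 6.0564759869
Denominator 8 − 1 = 7.
Result: 0.8652108553
Shift from A(h/2): −0.0019832071.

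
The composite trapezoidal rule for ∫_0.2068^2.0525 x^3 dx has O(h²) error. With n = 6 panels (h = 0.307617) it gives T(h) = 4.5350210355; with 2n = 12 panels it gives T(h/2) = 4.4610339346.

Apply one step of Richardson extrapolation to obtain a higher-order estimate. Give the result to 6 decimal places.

With r = 2 the leading error scales as h^2, so the weight is 2^2 = 4.
Top: 4(4.4610339346) − (4.5350210355) = 13.3091147029
13.3091147029 ÷ 3 = 4.4363715676

4.436372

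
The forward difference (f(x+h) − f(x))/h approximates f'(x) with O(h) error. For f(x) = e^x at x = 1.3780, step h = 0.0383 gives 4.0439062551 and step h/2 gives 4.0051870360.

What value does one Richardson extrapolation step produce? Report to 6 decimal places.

3.966468

Method order is 1; weight 2^1 = 2.
A(h/2) − A(h) = 4.0051870360 − 4.0439062551 = -0.0387192191
Correction (A(h/2) − A(h))/(2 − 1) = (-0.0387192191)/1 = -0.0387192191
R = A(h/2) + (A(h/2) − A(h))/1 = 4.0051870360 − 0.0387192191 = 3.9664678169
Correction |R − A(h/2)| = 3.872e-02; gap |A(h/2) − A(h)| = 3.872e-02.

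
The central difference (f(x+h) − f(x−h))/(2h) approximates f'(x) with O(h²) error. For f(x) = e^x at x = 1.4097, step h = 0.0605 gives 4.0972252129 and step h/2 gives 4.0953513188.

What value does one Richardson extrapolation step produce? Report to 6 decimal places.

4.094727

Order 2 gives 2^r = 4 and 2^r − 1 = 3.
4 × 4.0953513188 = 16.3814052752; 16.3814052752 − 4.0972252129 = 12.2841800623
Denominator 4 − 1 = 3.
(4 × 4.0953513188 − 4.0972252129)/(4 − 1) = 4.0947266874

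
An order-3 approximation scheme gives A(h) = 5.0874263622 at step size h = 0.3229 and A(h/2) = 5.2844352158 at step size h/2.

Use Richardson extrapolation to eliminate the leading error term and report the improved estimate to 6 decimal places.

The method has order 3: 2^3 = 8.
Top: 8(5.2844352158) − (5.0874263622) = 37.1880553642
Divide by 2^3 − 1 = 7.
So the Richardson estimate is 5.3125793377.
Correction |R − A(h/2)| = 2.814e-02; gap |A(h/2) − A(h)| = 1.970e-01.

5.312579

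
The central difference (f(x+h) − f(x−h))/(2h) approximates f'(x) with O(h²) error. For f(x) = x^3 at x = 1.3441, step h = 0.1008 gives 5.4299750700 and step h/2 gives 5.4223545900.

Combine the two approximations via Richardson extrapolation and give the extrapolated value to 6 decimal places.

With r = 2 the leading error scales as h^2, so the weight is 2^2 = 4.
Top: 4(5.4223545900) − (5.4299750700) = 16.2594432900
R = 16.2594432900/3 = 5.4198144300

5.419814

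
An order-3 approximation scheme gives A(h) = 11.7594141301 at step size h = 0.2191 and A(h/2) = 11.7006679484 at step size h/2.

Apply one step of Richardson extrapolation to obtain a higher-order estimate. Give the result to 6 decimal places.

11.692276

r = 3, so 2^r = 8.
Difference of the inputs: 11.7006679484 − 11.7594141301 = -0.0587461817
Divide by 2^3 − 1 = 7: (-0.0587461817)/7 = -0.0083923117
R = A(h/2) + (A(h/2) − A(h))/7 = 11.7006679484 − 0.0083923117 = 11.6922756367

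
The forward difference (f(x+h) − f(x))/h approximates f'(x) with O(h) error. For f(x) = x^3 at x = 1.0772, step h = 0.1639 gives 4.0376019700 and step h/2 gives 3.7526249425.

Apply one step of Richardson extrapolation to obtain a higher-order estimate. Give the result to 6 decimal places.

r = 1: numerator weight 2, denominator 1.
Difference of the inputs: 3.7526249425 − 4.0376019700 = -0.2849770275
Divide by 2^1 − 1 = 1: (-0.2849770275)/1 = -0.2849770275
R = 3.7526249425 − 0.2849770275 = 3.4676479150
Gap between inputs: 2.850e-01; correction applied: −0.2849770275.

3.467648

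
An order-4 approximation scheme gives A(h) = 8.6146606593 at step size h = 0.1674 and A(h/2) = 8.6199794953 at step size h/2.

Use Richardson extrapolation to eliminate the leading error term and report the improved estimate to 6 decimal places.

Method order is 4; weight 2^4 = 16.
Numerator 16·A(h/2) − A(h) = 16·8.6199794953 − 8.6146606593 = 129.3050112655
Extrapolated: 129.3050112655 / 15 = 8.6203340844
Correction |R − A(h/2)| = 3.546e-04; gap |A(h/2) − A(h)| = 5.319e-03.

8.620334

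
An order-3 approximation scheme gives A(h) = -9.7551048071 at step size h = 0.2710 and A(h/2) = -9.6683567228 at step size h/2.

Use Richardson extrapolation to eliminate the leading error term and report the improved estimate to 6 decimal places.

r = 3: numerator weight 8, denominator 7.
8*(-9.6683567228) − (-9.7551048071) = -67.5917489753
Denominator 8 − 1 = 7.
So the Richardson estimate is -9.6559641393.

-9.655964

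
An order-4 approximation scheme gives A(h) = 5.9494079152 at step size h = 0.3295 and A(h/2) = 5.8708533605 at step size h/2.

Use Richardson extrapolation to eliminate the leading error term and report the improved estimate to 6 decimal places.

With r = 4 the leading error scales as h^4, so the weight is 2^4 = 16.
16*5.8708533605 = 93.9336537680; 93.9336537680 − 5.9494079152 = 87.9842458528
Divide by 2^4 − 1 = 15.
So the Richardson estimate is 5.8656163902.
Correction |R − A(h/2)| = 5.237e-03; gap |A(h/2) − A(h)| = 7.855e-02.

5.865616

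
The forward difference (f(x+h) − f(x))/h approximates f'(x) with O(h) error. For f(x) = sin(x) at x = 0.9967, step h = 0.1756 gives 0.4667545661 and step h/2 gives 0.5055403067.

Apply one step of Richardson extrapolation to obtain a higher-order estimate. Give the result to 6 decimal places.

With r = 1 the leading error scales as h^1, so the weight is 2^1 = 2.
Numerator 2 × A(h/2) − A(h) = 2 × 0.5055403067 − 0.4667545661 = 0.5443260473
Extrapolated: 0.5443260473 / 1 = 0.5443260473
Shift from A(h/2): +0.0387857406.

0.544326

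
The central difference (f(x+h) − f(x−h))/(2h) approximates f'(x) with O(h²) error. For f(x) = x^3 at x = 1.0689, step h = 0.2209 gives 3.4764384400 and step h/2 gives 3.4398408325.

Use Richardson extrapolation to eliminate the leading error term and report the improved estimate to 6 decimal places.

Order 2 gives 2^r = 4 and 2^r − 1 = 3.
A(h/2) − A(h) = 3.4398408325 − 3.4764384400 = -0.0365976075
Divide by 2^2 − 1 = 3: (-0.0365976075)/3 = -0.0121992025
R = A(h/2) + (A(h/2) − A(h))/3 = 3.4398408325 − 0.0121992025 = 3.4276416300

3.427642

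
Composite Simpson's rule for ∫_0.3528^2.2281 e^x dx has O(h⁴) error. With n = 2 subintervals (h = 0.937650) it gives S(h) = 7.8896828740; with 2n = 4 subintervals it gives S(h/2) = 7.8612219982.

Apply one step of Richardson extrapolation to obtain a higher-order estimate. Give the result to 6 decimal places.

Order 4 gives 2^r = 16 and 2^r − 1 = 15.
Top: 16(7.8612219982) − (7.8896828740) = 117.8898690972
R = 117.8898690972/15 = 7.8593246065
Correction |R − A(h/2)| = 1.897e-03; gap |A(h/2) − A(h)| = 2.846e-02.

7.859325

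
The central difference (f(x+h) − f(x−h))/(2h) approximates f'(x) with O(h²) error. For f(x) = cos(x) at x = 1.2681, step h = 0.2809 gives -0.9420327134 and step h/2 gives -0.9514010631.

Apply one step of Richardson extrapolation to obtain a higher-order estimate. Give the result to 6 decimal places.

-0.954524

Error is O(h^2); halving h shrinks it by 2^2 = 4.
Numerator 4 × A(h/2) − A(h) = 4 × (-0.9514010631) − (-0.9420327134) = -2.8635715390
R = (-2.8635715390)/3 = -0.9545238463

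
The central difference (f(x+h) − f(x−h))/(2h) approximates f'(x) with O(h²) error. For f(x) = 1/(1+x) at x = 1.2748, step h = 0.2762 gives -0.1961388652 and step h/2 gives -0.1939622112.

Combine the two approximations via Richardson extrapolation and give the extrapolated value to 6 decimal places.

r = 2, so 2^r = 4.
4 × (-0.1939622112) = -0.7758488448; subtract (-0.1961388652) → -0.5797099796
(-0.5797099796) ÷ 3 = -0.1932366599
Correction |R − A(h/2)| = 7.256e-04; gap |A(h/2) − A(h)| = 2.177e-03.

-0.193237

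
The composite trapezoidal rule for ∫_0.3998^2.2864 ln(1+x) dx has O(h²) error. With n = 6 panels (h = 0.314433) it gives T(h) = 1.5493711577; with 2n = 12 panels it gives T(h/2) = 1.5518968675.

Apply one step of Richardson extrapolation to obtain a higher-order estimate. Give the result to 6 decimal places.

Leading term ∝ h^2; use weight 4 = 2^2.
A(h/2) − A(h) = 1.5518968675 − 1.5493711577 = 0.0025257098
Divide by 2^2 − 1 = 3: 0.0025257098/3 = 0.0008419033
R = A(h/2) + (A(h/2) − A(h))/3 = 1.5518968675 + 0.0008419033 = 1.5527387708

1.552739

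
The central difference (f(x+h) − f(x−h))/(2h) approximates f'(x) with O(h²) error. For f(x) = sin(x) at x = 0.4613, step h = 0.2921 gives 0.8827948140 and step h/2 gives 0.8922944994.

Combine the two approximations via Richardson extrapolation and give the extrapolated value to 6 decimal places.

Order 2 gives 2^r = 4 and 2^r − 1 = 3.
Weighted: 3.5691779976 − 0.8827948140 = 2.6863831836
Divide by 2^2 − 1 = 3.
2.6863831836 ÷ 3 = 0.8954610612

0.895461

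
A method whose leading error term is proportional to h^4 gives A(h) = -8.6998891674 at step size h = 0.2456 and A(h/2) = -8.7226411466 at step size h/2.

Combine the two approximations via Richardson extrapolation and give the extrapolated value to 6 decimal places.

-8.724158

Leading term ∝ h^4; use weight 16 = 2^4.
2^4 × A(h/2) = -139.5622583456; minus A(h) gives -130.8623691782.
Denominator 16 − 1 = 15.
Extrapolated: (-130.8623691782) / 15 = -8.7241579452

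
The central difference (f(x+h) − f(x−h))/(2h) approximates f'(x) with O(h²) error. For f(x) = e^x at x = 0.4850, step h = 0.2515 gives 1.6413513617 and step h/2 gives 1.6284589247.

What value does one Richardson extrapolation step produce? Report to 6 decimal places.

With r = 2 the leading error scales as h^2, so the weight is 2^2 = 4.
Difference of the inputs: 1.6284589247 − 1.6413513617 = -0.0128924370
Divide by 2^2 − 1 = 3: (-0.0128924370)/3 = -0.0042974790
R = 1.6284589247 − 0.0042974790 = 1.6241614457
Correction |R − A(h/2)| = 4.297e-03; gap |A(h/2) − A(h)| = 1.289e-02.

1.624161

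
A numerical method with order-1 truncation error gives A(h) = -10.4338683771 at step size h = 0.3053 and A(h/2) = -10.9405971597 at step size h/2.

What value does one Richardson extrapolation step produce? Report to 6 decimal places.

Method order is 1; weight 2^1 = 2.
Top: 2(-10.9405971597) − (-10.4338683771) = -11.4473259423
(2*(-10.9405971597) − (-10.4338683771))/(2 − 1) = -11.4473259423
Gap between inputs: 5.067e-01; correction applied: −0.5067287826.

-11.447326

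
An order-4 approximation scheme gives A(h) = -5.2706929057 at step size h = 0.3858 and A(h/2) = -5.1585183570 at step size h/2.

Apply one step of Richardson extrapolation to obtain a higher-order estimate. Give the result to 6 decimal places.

-5.151040

Error is O(h^4); halving h shrinks it by 2^4 = 16.
A(h/2) − A(h) = -5.1585183570 − (-5.2706929057) = 0.1121745487
Correction (A(h/2) − A(h))/(16 − 1) = 0.1121745487/15 = 0.0074783032
R = -5.1585183570 + 0.0074783032 = -5.1510400538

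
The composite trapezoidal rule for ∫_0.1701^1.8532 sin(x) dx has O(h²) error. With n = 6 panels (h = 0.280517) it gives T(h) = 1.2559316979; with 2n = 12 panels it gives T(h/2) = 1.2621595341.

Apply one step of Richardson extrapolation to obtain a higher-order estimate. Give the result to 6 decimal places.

1.264235

r = 2: numerator weight 4, denominator 3.
Numerator 4×A(h/2) − A(h) = 4×1.2621595341 − 1.2559316979 = 3.7927064385
3.7927064385 ÷ 3 = 1.2642354795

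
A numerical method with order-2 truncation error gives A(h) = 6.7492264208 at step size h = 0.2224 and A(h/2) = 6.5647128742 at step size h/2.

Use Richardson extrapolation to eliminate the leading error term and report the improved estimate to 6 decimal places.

6.503208

r = 2: numerator weight 4, denominator 3.
Top: 4(6.5647128742) − (6.7492264208) = 19.5096250760
(4·6.5647128742 − 6.7492264208)/(4 − 1) = 6.5032083587
Correction |R − A(h/2)| = 6.150e-02; gap |A(h/2) − A(h)| = 1.845e-01.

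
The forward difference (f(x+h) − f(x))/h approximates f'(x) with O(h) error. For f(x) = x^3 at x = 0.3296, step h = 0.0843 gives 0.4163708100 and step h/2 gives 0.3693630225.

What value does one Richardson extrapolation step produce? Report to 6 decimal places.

0.322355

With r = 1 the leading error scales as h^1, so the weight is 2^1 = 2.
2×0.3693630225 = 0.7387260450; subtract 0.4163708100 → 0.3223552350
Divide by 2^1 − 1 = 1.
0.3223552350 ÷ 1 = 0.3223552350
Gap between inputs: 4.701e-02; correction applied: −0.0470077875.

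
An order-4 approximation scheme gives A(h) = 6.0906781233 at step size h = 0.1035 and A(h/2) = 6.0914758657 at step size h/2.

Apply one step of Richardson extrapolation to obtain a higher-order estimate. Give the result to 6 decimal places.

6.091529

r = 4, so 2^r = 16.
16*6.0914758657 = 97.4636138512; subtract 6.0906781233 → 91.3729357279
Denominator 16 − 1 = 15.
Result: 6.0915290485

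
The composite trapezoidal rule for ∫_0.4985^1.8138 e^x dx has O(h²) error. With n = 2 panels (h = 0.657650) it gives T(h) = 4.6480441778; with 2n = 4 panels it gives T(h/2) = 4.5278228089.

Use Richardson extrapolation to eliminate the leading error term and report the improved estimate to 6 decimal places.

Order 2 gives 2^r = 4 and 2^r − 1 = 3.
2^2 × A(h/2) = 18.1112912356; minus A(h) gives 13.4632470578.
(4 × 4.5278228089 − 4.6480441778)/(4 − 1) = 4.4877490193
Shift from A(h/2): −0.0400737896.

4.487749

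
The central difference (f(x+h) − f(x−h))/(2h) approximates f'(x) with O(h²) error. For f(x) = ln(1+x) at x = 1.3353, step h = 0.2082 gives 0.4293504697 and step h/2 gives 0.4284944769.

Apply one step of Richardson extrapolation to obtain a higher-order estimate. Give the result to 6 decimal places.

Leading term ∝ h^2; use weight 4 = 2^2.
2^2 × A(h/2) = 1.7139779076; minus A(h) gives 1.2846274379.
1.2846274379 ÷ 3 = 0.4282091460

0.428209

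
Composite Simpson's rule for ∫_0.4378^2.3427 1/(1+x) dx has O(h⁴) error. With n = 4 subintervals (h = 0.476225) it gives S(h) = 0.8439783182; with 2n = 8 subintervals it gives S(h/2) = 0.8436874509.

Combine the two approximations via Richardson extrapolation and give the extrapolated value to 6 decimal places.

0.843668

The method has order 4: 2^4 = 16.
Top: 16(0.8436874509) − (0.8439783182) = 12.6550208962
Denominator 16 − 1 = 15.
R = 12.6550208962/15 = 0.8436680597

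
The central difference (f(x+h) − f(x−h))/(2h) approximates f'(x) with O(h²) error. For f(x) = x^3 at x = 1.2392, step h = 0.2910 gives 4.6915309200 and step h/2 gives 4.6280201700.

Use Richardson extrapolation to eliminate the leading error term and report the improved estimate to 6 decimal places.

4.606850

Error is O(h^2); halving h shrinks it by 2^2 = 4.
2^2 × A(h/2) = 18.5120806800; minus A(h) gives 13.8205497600.
13.8205497600 ÷ 3 = 4.6068499200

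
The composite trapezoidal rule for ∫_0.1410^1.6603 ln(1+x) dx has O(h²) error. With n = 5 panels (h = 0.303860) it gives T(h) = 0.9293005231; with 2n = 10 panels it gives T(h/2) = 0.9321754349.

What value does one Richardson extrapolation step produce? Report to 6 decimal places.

Method order is 2; weight 2^2 = 4.
Numerator 4×A(h/2) − A(h) = 4×0.9321754349 − 0.9293005231 = 2.7994012165
Divide by 2^2 − 1 = 3.
2.7994012165 ÷ 3 = 0.9331337388

0.933134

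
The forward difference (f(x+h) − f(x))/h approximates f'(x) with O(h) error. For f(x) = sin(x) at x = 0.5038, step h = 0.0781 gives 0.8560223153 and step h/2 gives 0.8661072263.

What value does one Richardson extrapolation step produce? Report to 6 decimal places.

0.876192

r = 1, so 2^r = 2.
2·0.8661072263 = 1.7322144526; 1.7322144526 − 0.8560223153 = 0.8761921373
Divide by 2^1 − 1 = 1.
R = 0.8761921373/1 = 0.8761921373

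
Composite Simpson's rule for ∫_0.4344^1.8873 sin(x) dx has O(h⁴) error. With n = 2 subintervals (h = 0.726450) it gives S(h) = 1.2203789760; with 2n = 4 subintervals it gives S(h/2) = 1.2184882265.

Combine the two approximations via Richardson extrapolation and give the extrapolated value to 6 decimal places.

Leading term ∝ h^4; use weight 16 = 2^4.
16 × 1.2184882265 = 19.4958116240; 19.4958116240 − 1.2203789760 = 18.2754326480
Divide by 2^4 − 1 = 15.
R = 18.2754326480/15 = 1.2183621765
Gap between inputs: 1.891e-03; correction applied: −0.0001260500.

1.218362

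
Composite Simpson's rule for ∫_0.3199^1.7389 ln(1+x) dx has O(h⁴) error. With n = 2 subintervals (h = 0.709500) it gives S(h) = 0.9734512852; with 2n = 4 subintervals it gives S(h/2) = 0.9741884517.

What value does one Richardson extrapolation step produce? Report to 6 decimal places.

0.974238

Leading term ∝ h^4; use weight 16 = 2^4.
16×0.9741884517 − 0.9734512852 = 14.6135639420
Denominator 16 − 1 = 15.
R = 14.6135639420/15 = 0.9742375961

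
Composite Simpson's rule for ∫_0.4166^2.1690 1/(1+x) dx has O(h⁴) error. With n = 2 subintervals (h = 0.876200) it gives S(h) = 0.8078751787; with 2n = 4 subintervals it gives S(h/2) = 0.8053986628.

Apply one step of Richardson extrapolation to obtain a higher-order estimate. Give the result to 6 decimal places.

Order 4 gives 2^r = 16 and 2^r − 1 = 15.
Numerator 16 × A(h/2) − A(h) = 16 × 0.8053986628 − 0.8078751787 = 12.0785034261
12.0785034261 ÷ 15 = 0.8052335617
Gap between inputs: 2.477e-03; correction applied: −0.0001651011.

0.805234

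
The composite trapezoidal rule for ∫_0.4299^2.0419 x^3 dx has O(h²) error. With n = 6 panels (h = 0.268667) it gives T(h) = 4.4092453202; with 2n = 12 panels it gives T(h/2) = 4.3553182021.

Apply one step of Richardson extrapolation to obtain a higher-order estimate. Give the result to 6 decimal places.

The method has order 2: 2^2 = 4.
Top: 4(4.3553182021) − (4.4092453202) = 13.0120274882
Divide by 2^2 − 1 = 3.
13.0120274882 ÷ 3 = 4.3373424961
Gap between inputs: 5.393e-02; correction applied: −0.0179757060.

4.337342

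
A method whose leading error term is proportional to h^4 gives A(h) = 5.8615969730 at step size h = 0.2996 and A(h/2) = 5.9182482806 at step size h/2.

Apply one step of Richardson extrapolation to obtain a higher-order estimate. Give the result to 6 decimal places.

Error is O(h^4); halving h shrinks it by 2^4 = 16.
2^4·A(h/2) = 94.6919724896; minus A(h) gives 88.8303755166.
Extrapolated: 88.8303755166 / 15 = 5.9220250344

5.922025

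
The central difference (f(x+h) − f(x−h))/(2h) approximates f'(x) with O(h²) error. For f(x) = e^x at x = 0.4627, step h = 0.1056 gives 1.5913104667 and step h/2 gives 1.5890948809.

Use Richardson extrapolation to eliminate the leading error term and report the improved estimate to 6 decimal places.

The method has order 2: 2^2 = 4.
4×1.5890948809 = 6.3563795236; subtract 1.5913104667 → 4.7650690569
R = 4.7650690569/3 = 1.5883563523
Shift from A(h/2): −0.0007385286.

1.588356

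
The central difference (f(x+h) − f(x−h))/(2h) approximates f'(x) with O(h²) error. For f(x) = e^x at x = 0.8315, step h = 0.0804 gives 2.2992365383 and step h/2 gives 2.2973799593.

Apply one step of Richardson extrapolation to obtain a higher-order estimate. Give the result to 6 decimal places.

Leading term ∝ h^2; use weight 4 = 2^2.
Top: 4(2.2973799593) − (2.2992365383) = 6.8902832989
Divide by 2^2 − 1 = 3.
R = 6.8902832989/3 = 2.2967610996

2.296761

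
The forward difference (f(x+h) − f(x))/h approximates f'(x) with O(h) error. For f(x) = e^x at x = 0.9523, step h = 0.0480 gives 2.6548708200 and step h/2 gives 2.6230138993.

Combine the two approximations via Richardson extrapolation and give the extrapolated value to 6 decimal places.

Order 1 gives 2^r = 2 and 2^r − 1 = 1.
2·2.6230138993 − 2.6548708200 = 2.5911569786
Divide by 2^1 − 1 = 1.
(2·2.6230138993 − 2.6548708200)/(2 − 1) = 2.5911569786

2.591157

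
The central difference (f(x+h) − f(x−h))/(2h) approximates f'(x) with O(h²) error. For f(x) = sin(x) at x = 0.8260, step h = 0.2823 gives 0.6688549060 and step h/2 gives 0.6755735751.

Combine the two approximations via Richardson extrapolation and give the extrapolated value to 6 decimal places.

0.677813

Method order is 2; weight 2^2 = 4.
4×0.6755735751 = 2.7022943004; subtract 0.6688549060 → 2.0334393944
Divide by 2^2 − 1 = 3.
Extrapolated: 2.0334393944 / 3 = 0.6778131315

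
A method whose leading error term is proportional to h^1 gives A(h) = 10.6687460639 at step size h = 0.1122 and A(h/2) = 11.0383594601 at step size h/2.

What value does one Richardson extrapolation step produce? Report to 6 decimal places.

11.407973

Leading term ∝ h^1; use weight 2 = 2^1.
2 × 11.0383594601 − 10.6687460639 = 11.4079728563
Denominator 2 − 1 = 1.
R = 11.4079728563/1 = 11.4079728563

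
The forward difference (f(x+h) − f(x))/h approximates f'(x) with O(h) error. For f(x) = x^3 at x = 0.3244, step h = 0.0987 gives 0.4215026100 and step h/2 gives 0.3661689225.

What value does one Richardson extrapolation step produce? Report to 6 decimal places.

0.310835

Method order is 1; weight 2^1 = 2.
2^1×A(h/2) = 0.7323378450; minus A(h) gives 0.3108352350.
R = 0.3108352350/1 = 0.3108352350
Gap between inputs: 5.533e-02; correction applied: −0.0553336875.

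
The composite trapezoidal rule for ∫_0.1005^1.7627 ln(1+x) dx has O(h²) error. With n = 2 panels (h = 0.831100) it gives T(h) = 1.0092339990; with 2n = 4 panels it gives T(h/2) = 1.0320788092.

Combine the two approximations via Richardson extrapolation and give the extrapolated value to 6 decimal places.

Error is O(h^2); halving h shrinks it by 2^2 = 4.
4·1.0320788092 − 1.0092339990 = 3.1190812378
3.1190812378 ÷ 3 = 1.0396937459
Gap between inputs: 2.284e-02; correction applied: +0.0076149367.

1.039694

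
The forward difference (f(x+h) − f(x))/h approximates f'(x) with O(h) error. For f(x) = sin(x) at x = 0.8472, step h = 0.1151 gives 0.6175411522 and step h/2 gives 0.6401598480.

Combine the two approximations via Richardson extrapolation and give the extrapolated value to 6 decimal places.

0.662779

r = 1, so 2^r = 2.
Weighted: 1.2803196960 − 0.6175411522 = 0.6627785438
Denominator 2 − 1 = 1.
Extrapolated: 0.6627785438 / 1 = 0.6627785438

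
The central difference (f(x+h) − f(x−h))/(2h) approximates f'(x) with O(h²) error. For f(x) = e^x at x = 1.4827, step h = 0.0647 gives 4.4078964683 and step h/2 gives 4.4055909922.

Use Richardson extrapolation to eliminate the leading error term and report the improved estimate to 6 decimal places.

r = 2: numerator weight 4, denominator 3.
A(h/2) − A(h) = 4.4055909922 − 4.4078964683 = -0.0023054761
Divide by 2^2 − 1 = 3: (-0.0023054761)/3 = -0.0007684920
R = 4.4055909922 − 0.0007684920 = 4.4048225002

4.404823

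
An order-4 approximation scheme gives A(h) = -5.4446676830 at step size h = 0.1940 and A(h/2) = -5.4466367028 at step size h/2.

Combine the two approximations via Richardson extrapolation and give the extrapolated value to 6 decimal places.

Error is O(h^4); halving h shrinks it by 2^4 = 16.
Top: 16(-5.4466367028) − (-5.4446676830) = -81.7015195618
Denominator 16 − 1 = 15.
(16×(-5.4466367028) − (-5.4446676830))/(16 − 1) = -5.4467679708
Gap between inputs: 1.969e-03; correction applied: −0.0001312680.

-5.446768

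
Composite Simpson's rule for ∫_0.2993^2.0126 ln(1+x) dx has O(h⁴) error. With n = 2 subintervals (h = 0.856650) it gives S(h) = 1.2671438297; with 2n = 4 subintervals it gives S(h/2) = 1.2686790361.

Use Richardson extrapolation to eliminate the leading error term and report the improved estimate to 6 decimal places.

1.268781

r = 4: numerator weight 16, denominator 15.
Difference of the inputs: 1.2686790361 − 1.2671438297 = 0.0015352064
Correction (A(h/2) − A(h))/(16 − 1) = 0.0015352064/15 = 0.0001023471
R = 1.2686790361 + 0.0001023471 = 1.2687813832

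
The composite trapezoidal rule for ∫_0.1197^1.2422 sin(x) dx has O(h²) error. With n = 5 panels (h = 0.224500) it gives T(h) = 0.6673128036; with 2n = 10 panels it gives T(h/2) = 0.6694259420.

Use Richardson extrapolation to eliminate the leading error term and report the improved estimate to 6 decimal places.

0.670130

With r = 2 the leading error scales as h^2, so the weight is 2^2 = 4.
4×0.6694259420 − 0.6673128036 = 2.0103909644
2.0103909644 ÷ 3 = 0.6701303215
Gap between inputs: 2.113e-03; correction applied: +0.0007043795.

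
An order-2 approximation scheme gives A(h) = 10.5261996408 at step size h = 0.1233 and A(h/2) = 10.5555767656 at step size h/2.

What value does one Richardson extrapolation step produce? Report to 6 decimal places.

10.565369

The method has order 2: 2^2 = 4.
A(h/2) − A(h) = 10.5555767656 − 10.5261996408 = 0.0293771248
Divide by 2^2 − 1 = 3: 0.0293771248/3 = 0.0097923749
R = A(h/2) + (A(h/2) − A(h))/3 = 10.5555767656 + 0.0097923749 = 10.5653691405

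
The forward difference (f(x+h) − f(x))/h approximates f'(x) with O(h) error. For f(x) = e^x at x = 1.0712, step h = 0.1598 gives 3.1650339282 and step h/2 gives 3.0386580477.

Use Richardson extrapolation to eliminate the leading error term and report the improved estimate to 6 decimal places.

2.912282

Order 1 gives 2^r = 2 and 2^r − 1 = 1.
Weighted: 6.0773160954 − 3.1650339282 = 2.9122821672
(2·3.0386580477 − 3.1650339282)/(2 − 1) = 2.9122821672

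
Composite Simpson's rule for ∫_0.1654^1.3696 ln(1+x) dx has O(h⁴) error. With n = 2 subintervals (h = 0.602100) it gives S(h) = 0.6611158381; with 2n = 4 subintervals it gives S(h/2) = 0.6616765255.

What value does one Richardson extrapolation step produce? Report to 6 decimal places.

r = 4, so 2^r = 16.
Difference of the inputs: 0.6616765255 − 0.6611158381 = 0.0005606874
Correction (A(h/2) − A(h))/(16 − 1) = 0.0005606874/15 = 0.0000373792
R = 0.6616765255 + 0.0000373792 = 0.6617139047

0.661714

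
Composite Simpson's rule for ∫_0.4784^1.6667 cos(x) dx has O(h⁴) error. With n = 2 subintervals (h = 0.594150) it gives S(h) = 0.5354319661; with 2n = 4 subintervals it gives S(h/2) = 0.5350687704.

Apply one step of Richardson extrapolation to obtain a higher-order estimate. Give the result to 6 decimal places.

Method order is 4; weight 2^4 = 16.
2^4×A(h/2) = 8.5611003264; minus A(h) gives 8.0256683603.
Divide by 2^4 − 1 = 15.
R = 8.0256683603/15 = 0.5350445574
Correction |R − A(h/2)| = 2.421e-05; gap |A(h/2) − A(h)| = 3.632e-04.

0.535045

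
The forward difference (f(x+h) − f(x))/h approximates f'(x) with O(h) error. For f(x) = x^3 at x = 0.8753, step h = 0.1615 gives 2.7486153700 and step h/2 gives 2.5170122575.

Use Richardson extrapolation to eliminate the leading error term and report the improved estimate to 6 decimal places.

The method has order 1: 2^1 = 2.
2^1*A(h/2) = 5.0340245150; minus A(h) gives 2.2854091450.
2.2854091450 ÷ 1 = 2.2854091450
Correction |R − A(h/2)| = 2.316e-01; gap |A(h/2) − A(h)| = 2.316e-01.

2.285409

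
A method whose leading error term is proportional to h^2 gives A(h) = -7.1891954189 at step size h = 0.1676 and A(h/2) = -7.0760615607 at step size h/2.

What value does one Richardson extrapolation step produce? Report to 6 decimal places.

Error is O(h^2); halving h shrinks it by 2^2 = 4.
4*(-7.0760615607) = -28.3042462428; subtract (-7.1891954189) → -21.1150508239
Denominator 4 − 1 = 3.
So the Richardson estimate is -7.0383502746.
Gap between inputs: 1.131e-01; correction applied: +0.0377112861.

-7.038350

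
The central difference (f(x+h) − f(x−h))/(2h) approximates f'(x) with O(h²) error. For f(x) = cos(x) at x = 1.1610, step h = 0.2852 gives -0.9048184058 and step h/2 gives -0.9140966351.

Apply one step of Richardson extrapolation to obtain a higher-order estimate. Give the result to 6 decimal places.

-0.917189

Method order is 2; weight 2^2 = 4.
2^2×A(h/2) = -3.6563865404; minus A(h) gives -2.7515681346.
R = (-2.7515681346)/3 = -0.9171893782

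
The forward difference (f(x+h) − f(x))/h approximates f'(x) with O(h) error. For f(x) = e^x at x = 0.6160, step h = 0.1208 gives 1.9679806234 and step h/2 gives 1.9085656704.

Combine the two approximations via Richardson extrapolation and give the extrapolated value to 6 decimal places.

r = 1, so 2^r = 2.
2·1.9085656704 = 3.8171313408; 3.8171313408 − 1.9679806234 = 1.8491507174
Denominator 2 − 1 = 1.
Result: 1.8491507174

1.849151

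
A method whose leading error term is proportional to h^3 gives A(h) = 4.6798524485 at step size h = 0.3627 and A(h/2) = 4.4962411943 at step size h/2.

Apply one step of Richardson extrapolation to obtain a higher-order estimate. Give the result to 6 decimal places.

4.470011

Order 3 gives 2^r = 8 and 2^r − 1 = 7.
8·4.4962411943 = 35.9699295544; 35.9699295544 − 4.6798524485 = 31.2900771059
Denominator 8 − 1 = 7.
So the Richardson estimate is 4.4700110151.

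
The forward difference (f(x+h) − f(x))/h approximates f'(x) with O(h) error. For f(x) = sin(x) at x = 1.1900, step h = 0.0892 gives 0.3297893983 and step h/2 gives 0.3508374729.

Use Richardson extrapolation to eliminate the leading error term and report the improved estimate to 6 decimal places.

0.371886

Method order is 1; weight 2^1 = 2.
2^1*A(h/2) = 0.7016749458; minus A(h) gives 0.3718855475.
Denominator 2 − 1 = 1.
So the Richardson estimate is 0.3718855475.
Correction |R − A(h/2)| = 2.105e-02; gap |A(h/2) − A(h)| = 2.105e-02.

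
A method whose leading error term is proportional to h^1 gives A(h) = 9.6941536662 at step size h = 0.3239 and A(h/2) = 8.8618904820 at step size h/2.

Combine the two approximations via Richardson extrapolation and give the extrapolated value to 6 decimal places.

8.029627

r = 1: numerator weight 2, denominator 1.
2^1 × A(h/2) = 17.7237809640; minus A(h) gives 8.0296272978.
Denominator 2 − 1 = 1.
R = 8.0296272978/1 = 8.0296272978
Correction |R − A(h/2)| = 8.323e-01; gap |A(h/2) − A(h)| = 8.323e-01.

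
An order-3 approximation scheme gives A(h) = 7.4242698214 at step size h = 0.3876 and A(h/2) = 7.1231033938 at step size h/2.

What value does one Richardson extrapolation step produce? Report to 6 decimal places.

Order 3 gives 2^r = 8 and 2^r − 1 = 7.
2^3*A(h/2) = 56.9848271504; minus A(h) gives 49.5605573290.
Extrapolated: 49.5605573290 / 7 = 7.0800796184

7.080080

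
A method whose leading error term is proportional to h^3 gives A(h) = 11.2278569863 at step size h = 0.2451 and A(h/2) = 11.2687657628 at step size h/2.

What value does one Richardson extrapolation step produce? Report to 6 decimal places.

Method order is 3; weight 2^3 = 8.
8*11.2687657628 − 11.2278569863 = 78.9222691161
R = 78.9222691161/7 = 11.2746098737
Correction |R − A(h/2)| = 5.844e-03; gap |A(h/2) − A(h)| = 4.091e-02.

11.274610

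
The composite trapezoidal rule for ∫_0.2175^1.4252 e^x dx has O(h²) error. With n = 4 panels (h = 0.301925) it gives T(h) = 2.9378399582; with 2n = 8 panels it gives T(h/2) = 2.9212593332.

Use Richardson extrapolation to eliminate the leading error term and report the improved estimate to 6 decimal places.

The method has order 2: 2^2 = 4.
4·2.9212593332 = 11.6850373328; 11.6850373328 − 2.9378399582 = 8.7471973746
Divide by 2^2 − 1 = 3.
(4·2.9212593332 − 2.9378399582)/(4 − 1) = 2.9157324582

2.915732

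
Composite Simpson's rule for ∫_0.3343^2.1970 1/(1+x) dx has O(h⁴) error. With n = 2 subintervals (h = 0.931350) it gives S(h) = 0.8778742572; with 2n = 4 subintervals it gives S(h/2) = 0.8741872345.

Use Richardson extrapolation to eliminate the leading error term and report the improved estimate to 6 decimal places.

r = 4, so 2^r = 16.
16×0.8741872345 = 13.9869957520; 13.9869957520 − 0.8778742572 = 13.1091214948
13.1091214948 ÷ 15 = 0.8739414330

0.873941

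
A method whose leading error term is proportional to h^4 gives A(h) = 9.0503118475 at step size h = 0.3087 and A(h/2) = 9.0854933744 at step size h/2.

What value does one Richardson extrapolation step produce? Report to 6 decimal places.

With r = 4 the leading error scales as h^4, so the weight is 2^4 = 16.
Top: 16(9.0854933744) − (9.0503118475) = 136.3175821429
Divide by 2^4 − 1 = 15.
Result: 9.0878388095

9.087839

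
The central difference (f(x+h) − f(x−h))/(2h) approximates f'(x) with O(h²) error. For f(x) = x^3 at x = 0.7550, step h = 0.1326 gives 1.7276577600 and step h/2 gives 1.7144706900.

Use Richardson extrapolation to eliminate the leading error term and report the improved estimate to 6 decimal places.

r = 2, so 2^r = 4.
2^2×A(h/2) = 6.8578827600; minus A(h) gives 5.1302250000.
Denominator 4 − 1 = 3.
5.1302250000 ÷ 3 = 1.7100750000
Gap between inputs: 1.319e-02; correction applied: −0.0043956900.

1.710075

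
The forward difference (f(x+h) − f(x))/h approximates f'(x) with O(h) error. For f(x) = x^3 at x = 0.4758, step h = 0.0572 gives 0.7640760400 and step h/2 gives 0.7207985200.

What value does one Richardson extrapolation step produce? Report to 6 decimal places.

The method has order 1: 2^1 = 2.
Numerator 2*A(h/2) − A(h) = 2*0.7207985200 − 0.7640760400 = 0.6775210000
Denominator 2 − 1 = 1.
(2*0.7207985200 − 0.7640760400)/(2 − 1) = 0.6775210000

0.677521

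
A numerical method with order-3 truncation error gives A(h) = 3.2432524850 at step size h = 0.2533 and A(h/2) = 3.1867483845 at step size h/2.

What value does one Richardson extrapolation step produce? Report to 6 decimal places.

Method order is 3; weight 2^3 = 8.
8·3.1867483845 = 25.4939870760; subtract 3.2432524850 → 22.2507345910
Denominator 8 − 1 = 7.
So the Richardson estimate is 3.1786763701.

3.178676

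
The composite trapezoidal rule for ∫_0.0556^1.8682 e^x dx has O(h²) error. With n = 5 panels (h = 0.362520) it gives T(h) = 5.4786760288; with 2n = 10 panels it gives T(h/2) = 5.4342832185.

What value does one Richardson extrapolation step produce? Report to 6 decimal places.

r = 2, so 2^r = 4.
Weighted: 21.7371328740 − 5.4786760288 = 16.2584568452
Denominator 4 − 1 = 3.
16.2584568452 ÷ 3 = 5.4194856151
Correction |R − A(h/2)| = 1.480e-02; gap |A(h/2) − A(h)| = 4.439e-02.

5.419486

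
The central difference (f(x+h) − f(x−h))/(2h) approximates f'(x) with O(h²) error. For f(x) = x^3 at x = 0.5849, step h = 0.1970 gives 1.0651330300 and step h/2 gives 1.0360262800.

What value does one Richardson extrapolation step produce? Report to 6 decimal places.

Order 2 gives 2^r = 4 and 2^r − 1 = 3.
4×1.0360262800 − 1.0651330300 = 3.0789720900
Denominator 4 − 1 = 3.
So the Richardson estimate is 1.0263240300.
Shift from A(h/2): −0.0097022500.

1.026324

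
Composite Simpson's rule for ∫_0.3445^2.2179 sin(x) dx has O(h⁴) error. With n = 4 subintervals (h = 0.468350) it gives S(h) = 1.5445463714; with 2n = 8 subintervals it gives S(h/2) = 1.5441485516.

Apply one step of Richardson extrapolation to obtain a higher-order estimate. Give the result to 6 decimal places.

1.544122

r = 4: numerator weight 16, denominator 15.
Difference of the inputs: 1.5441485516 − 1.5445463714 = -0.0003978198
Divide by 2^4 − 1 = 15: (-0.0003978198)/15 = -0.0000265213
R = A(h/2) + (A(h/2) − A(h))/15 = 1.5441485516 − 0.0000265213 = 1.5441220303
Shift from A(h/2): −0.0000265213.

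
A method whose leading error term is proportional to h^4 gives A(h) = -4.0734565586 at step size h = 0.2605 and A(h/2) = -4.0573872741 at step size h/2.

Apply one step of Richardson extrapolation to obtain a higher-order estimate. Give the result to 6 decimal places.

Leading term ∝ h^4; use weight 16 = 2^4.
Weighted: (-64.9181963856) − (-4.0734565586) = -60.8447398270
Denominator 16 − 1 = 15.
R = (-60.8447398270)/15 = -4.0563159885

-4.056316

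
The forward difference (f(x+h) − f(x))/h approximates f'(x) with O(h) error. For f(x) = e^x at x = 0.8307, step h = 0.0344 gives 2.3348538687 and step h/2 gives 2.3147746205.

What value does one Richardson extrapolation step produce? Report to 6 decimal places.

With r = 1 the leading error scales as h^1, so the weight is 2^1 = 2.
2^1×A(h/2) = 4.6295492410; minus A(h) gives 2.2946953723.
Extrapolated: 2.2946953723 / 1 = 2.2946953723
Shift from A(h/2): −0.0200792482.

2.294695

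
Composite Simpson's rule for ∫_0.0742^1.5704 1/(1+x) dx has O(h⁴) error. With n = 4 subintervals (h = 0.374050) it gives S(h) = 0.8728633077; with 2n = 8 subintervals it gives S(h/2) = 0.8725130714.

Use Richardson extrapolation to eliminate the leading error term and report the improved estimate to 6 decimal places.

0.872490

The method has order 4: 2^4 = 16.
16×0.8725130714 = 13.9602091424; 13.9602091424 − 0.8728633077 = 13.0873458347
Divide by 2^4 − 1 = 15.
R = 13.0873458347/15 = 0.8724897223
Correction |R − A(h/2)| = 2.335e-05; gap |A(h/2) − A(h)| = 3.502e-04.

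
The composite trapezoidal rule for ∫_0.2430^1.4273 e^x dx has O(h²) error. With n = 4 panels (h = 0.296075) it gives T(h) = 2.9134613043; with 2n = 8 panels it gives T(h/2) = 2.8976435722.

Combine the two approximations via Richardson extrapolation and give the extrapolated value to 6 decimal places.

2.892371

With r = 2 the leading error scales as h^2, so the weight is 2^2 = 4.
Numerator 4 × A(h/2) − A(h) = 4 × 2.8976435722 − 2.9134613043 = 8.6771129845
Divide by 2^2 − 1 = 3.
(4 × 2.8976435722 − 2.9134613043)/(4 − 1) = 2.8923709948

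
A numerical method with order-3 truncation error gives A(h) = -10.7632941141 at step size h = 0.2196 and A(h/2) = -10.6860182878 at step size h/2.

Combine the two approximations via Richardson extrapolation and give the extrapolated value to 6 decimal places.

-10.674979

The method has order 3: 2^3 = 8.
8×(-10.6860182878) = -85.4881463024; (-85.4881463024) − (-10.7632941141) = -74.7248521883
(8×(-10.6860182878) − (-10.7632941141))/(8 − 1) = -10.6749788840
Shift from A(h/2): +0.0110394038.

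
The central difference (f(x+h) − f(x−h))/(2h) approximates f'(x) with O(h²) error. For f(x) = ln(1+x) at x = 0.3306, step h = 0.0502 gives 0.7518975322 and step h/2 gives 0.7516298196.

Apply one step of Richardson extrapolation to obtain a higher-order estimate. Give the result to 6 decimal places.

0.751541

With r = 2 the leading error scales as h^2, so the weight is 2^2 = 4.
4 × 0.7516298196 = 3.0065192784; subtract 0.7518975322 → 2.2546217462
Extrapolated: 2.2546217462 / 3 = 0.7515405821
Gap between inputs: 2.677e-04; correction applied: −0.0000892375.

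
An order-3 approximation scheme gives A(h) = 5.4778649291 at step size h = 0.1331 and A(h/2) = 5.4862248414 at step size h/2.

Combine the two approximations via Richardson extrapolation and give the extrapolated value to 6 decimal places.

5.487419

Leading term ∝ h^3; use weight 8 = 2^3.
2^3·A(h/2) = 43.8897987312; minus A(h) gives 38.4119338021.
Divide by 2^3 − 1 = 7.
R = 38.4119338021/7 = 5.4874191146
Gap between inputs: 8.360e-03; correction applied: +0.0011942732.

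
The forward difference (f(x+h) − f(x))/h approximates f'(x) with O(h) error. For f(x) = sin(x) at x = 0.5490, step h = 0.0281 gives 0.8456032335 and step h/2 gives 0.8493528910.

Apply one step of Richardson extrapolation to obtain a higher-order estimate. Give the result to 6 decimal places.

r = 1, so 2^r = 2.
2·0.8493528910 = 1.6987057820; 1.6987057820 − 0.8456032335 = 0.8531025485
Divide by 2^1 − 1 = 1.
Extrapolated: 0.8531025485 / 1 = 0.8531025485
Shift from A(h/2): +0.0037496575.

0.853103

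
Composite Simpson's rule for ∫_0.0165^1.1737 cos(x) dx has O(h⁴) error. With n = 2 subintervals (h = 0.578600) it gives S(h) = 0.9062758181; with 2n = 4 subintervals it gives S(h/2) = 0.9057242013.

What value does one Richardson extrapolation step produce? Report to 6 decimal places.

The method has order 4: 2^4 = 16.
Top: 16(0.9057242013) − (0.9062758181) = 13.5853114027
R = 13.5853114027/15 = 0.9056874268

0.905687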